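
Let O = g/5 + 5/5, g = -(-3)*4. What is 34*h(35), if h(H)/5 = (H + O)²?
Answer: 1253376/5 ≈ 2.5068e+5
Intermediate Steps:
g = 12 (g = -3*(-4) = 12)
O = 17/5 (O = 12/5 + 5/5 = 12*(⅕) + 5*(⅕) = 12/5 + 1 = 17/5 ≈ 3.4000)
h(H) = 5*(17/5 + H)² (h(H) = 5*(H + 17/5)² = 5*(17/5 + H)²)
34*h(35) = 34*((17 + 5*35)²/5) = 34*((17 + 175)²/5) = 34*((⅕)*192²) = 34*((⅕)*36864) = 34*(36864/5) = 1253376/5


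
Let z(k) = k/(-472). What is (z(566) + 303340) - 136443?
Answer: 39387409/236 ≈ 1.6690e+5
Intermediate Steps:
z(k) = -k/472 (z(k) = k*(-1/472) = -k/472)
(z(566) + 303340) - 136443 = (-1/472*566 + 303340) - 136443 = (-283/236 + 303340) - 136443 = 71587957/236 - 136443 = 39387409/236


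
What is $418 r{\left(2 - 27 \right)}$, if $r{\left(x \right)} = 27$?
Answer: $11286$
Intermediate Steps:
$418 r{\left(2 - 27 \right)} = 418 \cdot 27 = 11286$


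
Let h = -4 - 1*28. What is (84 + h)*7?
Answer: 364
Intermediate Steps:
h = -32 (h = -4 - 28 = -32)
(84 + h)*7 = (84 - 32)*7 = 52*7 = 364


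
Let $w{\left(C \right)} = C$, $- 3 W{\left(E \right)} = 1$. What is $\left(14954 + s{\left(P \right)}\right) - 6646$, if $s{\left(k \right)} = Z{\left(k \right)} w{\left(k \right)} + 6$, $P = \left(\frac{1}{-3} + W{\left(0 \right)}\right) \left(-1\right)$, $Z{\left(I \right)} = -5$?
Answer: $\frac{24932}{3} \approx 8310.7$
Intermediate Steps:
$W{\left(E \right)} = - \frac{1}{3}$ ($W{\left(E \right)} = \left(- \frac{1}{3}\right) 1 = - \frac{1}{3}$)
$P = \frac{2}{3}$ ($P = \left(\frac{1}{-3} - \frac{1}{3}\right) \left(-1\right) = \left(- \frac{1}{3} - \frac{1}{3}\right) \left(-1\right) = \left(- \frac{2}{3}\right) \left(-1\right) = \frac{2}{3} \approx 0.66667$)
$s{\left(k \right)} = 6 - 5 k$ ($s{\left(k \right)} = - 5 k + 6 = 6 - 5 k$)
$\left(14954 + s{\left(P \right)}\right) - 6646 = \left(14954 + \left(6 - \frac{10}{3}\right)\right) - 6646 = \left(14954 + \frac{8}{3}\right) - 6646 = \frac{44870}{3} - 6646 = \frac{24932}{3}$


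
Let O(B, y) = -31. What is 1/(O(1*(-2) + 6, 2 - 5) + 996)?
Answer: 1/965 ≈ 0.0010363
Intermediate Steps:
1/(O(1*(-2) + 6, 2 - 5) + 996) = 1/(-31 + 996) = 1/965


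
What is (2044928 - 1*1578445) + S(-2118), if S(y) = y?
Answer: 464365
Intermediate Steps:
(2044928 - 1*1578445) + S(-2118) = (2044928 - 1*1578445) - 2118 = (2044928 - 1578445) - 2118 = 466483 - 2118 = 464365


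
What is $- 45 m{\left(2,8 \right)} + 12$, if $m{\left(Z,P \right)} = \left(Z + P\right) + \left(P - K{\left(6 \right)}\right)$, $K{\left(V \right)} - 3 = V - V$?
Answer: $-663$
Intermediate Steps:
$K{\left(V \right)} = 3$ ($K{\left(V \right)} = 3 + \left(V - V\right) = 3 + 0 = 3$)
$m{\left(Z,P \right)} = -3 + Z + 2 P$ ($m{\left(Z,P \right)} = \left(Z + P\right) + \left(P - 3\right) = \left(P + Z\right) + \left(P - 3\right) = \left(P + Z\right) + \left(-3 + P\right) = -3 + Z + 2 P$)
$- 45 m{\left(2,8 \right)} + 12 = - 45 \left(-3 + 2 + 2 \cdot 8\right) + 12 = - 45 \left(-3 + 2 + 16\right) + 12 = \left(-45\right) 15 + 12 = -675 + 12 = -663$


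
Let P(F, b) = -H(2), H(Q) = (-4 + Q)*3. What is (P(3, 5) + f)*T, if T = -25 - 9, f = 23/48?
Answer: -5287/24 ≈ -220.29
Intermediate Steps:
f = 23/48 (f = 23*(1/48) = 23/48 ≈ 0.47917)
H(Q) = -12 + 3*Q
T = -34
P(F, b) = 6 (P(F, b) = -(-12 + 3*2) = -(-12 + 6) = -1*(-6) = 6)
(P(3, 5) + f)*T = (6 + 23/48)*(-34) = (311/48)*(-34) = -5287/24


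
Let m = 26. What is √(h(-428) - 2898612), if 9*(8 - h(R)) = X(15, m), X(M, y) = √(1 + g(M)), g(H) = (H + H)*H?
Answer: √(-26087436 - √451)/3 ≈ 1702.5*I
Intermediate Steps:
g(H) = 2*H² (g(H) = (2*H)*H = 2*H²)
X(M, y) = √(1 + 2*M²)
h(R) = 8 - √451/9 (h(R) = 8 - √(1 + 2*15²)/9 = 8 - √(1 + 2*225)/9 = 8 - √(1 + 450)/9 = 8 - √451/9)
√(h(-428) - 2898612) = √((8 - √451/9) - 2898612) = √(-2898604 - √451/9)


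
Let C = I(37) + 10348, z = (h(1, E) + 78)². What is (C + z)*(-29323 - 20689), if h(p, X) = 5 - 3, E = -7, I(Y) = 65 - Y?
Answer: -839001312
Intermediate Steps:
h(p, X) = 2
z = 6400 (z = (2 + 78)² = 80² = 6400)
C = 10376 (C = (65 - 1*37) + 10348 = (65 - 37) + 10348 = 28 + 10348 = 10376)
(C + z)*(-29323 - 20689) = (10376 + 6400)*(-29323 - 20689) = 16776*(-50012) = -839001312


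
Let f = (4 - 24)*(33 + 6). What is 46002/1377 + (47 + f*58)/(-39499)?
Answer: 36848309/1066473 ≈ 34.552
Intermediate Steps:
f = -780 (f = -20*39 = -780)
46002/1377 + (47 + f*58)/(-39499) = 46002/1377 + (47 - 780*58)/(-39499) = 46002*(1/1377) + (47 - 45240)*(-1/39499) = 902/27 - 45193*(-1/39499) = 902/27 + 45193/39499 = 36848309/1066473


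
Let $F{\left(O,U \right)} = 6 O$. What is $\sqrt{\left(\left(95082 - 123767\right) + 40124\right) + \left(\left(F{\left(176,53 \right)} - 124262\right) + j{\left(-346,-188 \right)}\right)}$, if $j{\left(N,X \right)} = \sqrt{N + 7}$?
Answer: $\sqrt{-111767 + i \sqrt{339}} \approx 0.028 + 334.32 i$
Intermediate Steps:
$j{\left(N,X \right)} = \sqrt{7 + N}$
$\sqrt{\left(\left(95082 - 123767\right) + 40124\right) + \left(\left(F{\left(176,53 \right)} - 124262\right) + j{\left(-346,-188 \right)}\right)} = \sqrt{\left(\left(95082 - 123767\right) + 40124\right) + \left(\left(6 \cdot 176 - 124262\right) + \sqrt{7 - 346}\right)} = \sqrt{\left(-28685 + 40124\right) + \left(\left(1056 - 124262\right) + \sqrt{-339}\right)} = \sqrt{11439 - \left(123206 - i \sqrt{339}\right)} = \sqrt{-111767 + i \sqrt{339}}$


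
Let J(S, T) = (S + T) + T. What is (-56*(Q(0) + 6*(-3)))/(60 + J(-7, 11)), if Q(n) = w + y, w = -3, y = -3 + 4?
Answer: 224/15 ≈ 14.933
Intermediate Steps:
y = 1
Q(n) = -2 (Q(n) = -3 + 1 = -2)
J(S, T) = S + 2*T
(-56*(Q(0) + 6*(-3)))/(60 + J(-7, 11)) = (-56*(-2 + 6*(-3)))/(60 + (-7 + 2*11)) = (-56*(-2 - 18))/(60 + (-7 + 22)) = (-56*(-20))/(60 + 15) = 1120/75 = 1120*(1/75) = 224/15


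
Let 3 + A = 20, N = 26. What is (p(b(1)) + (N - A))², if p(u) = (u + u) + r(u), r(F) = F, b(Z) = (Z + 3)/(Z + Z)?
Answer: 225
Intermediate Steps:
b(Z) = (3 + Z)/(2*Z) (b(Z) = (3 + Z)/((2*Z)) = (3 + Z)*(1/(2*Z)) = (3 + Z)/(2*Z))
A = 17 (A = -3 + 20 = 17)
p(u) = 3*u (p(u) = (u + u) + u = 2*u + u = 3*u)
(p(b(1)) + (N - A))² = (3*((½)*(3 + 1)/1) + (26 - 1*17))² = (3*((½)*1*4) + (26 - 17))² = (3*2 + 9)² = (6 + 9)² = 15² = 225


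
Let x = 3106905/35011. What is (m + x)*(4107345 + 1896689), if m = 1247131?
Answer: 262174612375335764/35011 ≈ 7.4884e+12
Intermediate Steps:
x = 3106905/35011 (x = 3106905*(1/35011) = 3106905/35011 ≈ 88.741)
(m + x)*(4107345 + 1896689) = (1247131 + 3106905/35011)*(4107345 + 1896689) = (43666410346/35011)*6004034 = 262174612375335764/35011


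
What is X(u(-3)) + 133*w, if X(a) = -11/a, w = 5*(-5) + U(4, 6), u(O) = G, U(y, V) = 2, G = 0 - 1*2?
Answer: -6107/2 ≈ -3053.5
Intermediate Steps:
G = -2 (G = 0 - 2 = -2)
u(O) = -2
w = -23 (w = 5*(-5) + 2 = -25 + 2 = -23)
X(u(-3)) + 133*w = -11/(-2) + 133*(-23) = -11*(-1/2) - 3059 = 11/2 - 3059 = -6107/2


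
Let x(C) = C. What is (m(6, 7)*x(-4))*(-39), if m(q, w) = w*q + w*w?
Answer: 14196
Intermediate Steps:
m(q, w) = w**2 + q*w (m(q, w) = q*w + w**2 = w**2 + q*w)
(m(6, 7)*x(-4))*(-39) = ((7*(6 + 7))*(-4))*(-39) = ((7*13)*(-4))*(-39) = (91*(-4))*(-39) = -364*(-39) = 14196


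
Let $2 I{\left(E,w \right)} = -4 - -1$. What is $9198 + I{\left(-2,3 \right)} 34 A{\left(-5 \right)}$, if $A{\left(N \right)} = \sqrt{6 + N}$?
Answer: $9147$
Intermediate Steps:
$I{\left(E,w \right)} = - \frac{3}{2}$ ($I{\left(E,w \right)} = \frac{-4 - -1}{2} = \frac{-4 + 1}{2} = \frac{1}{2} \left(-3\right) = - \frac{3}{2}$)
$9198 + I{\left(-2,3 \right)} 34 A{\left(-5 \right)} = 9198 + \left(- \frac{3}{2}\right) 34 \sqrt{6 - 5} = 9198 - 51 \sqrt{1} = 9198 - 51 = 9147$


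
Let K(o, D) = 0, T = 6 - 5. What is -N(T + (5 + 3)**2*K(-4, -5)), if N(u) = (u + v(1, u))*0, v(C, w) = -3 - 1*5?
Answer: 0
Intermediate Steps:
v(C, w) = -8 (v(C, w) = -3 - 5 = -8)
T = 1
N(u) = 0 (N(u) = (u - 8)*0 = (-8 + u)*0 = 0)
-N(T + (5 + 3)**2*K(-4, -5)) = -1*0 = 0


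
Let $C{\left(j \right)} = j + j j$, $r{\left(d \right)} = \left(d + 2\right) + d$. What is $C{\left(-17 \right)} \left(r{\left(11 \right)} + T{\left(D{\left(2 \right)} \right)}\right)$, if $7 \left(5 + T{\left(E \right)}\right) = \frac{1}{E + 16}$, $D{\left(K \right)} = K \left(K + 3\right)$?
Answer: $\frac{470424}{91} \approx 5169.5$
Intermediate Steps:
$r{\left(d \right)} = 2 + 2 d$ ($r{\left(d \right)} = \left(2 + d\right) + d = 2 + 2 d$)
$D{\left(K \right)} = K \left(3 + K\right)$
$C{\left(j \right)} = j + j^{2}$
$T{\left(E \right)} = -5 + \frac{1}{7 \left(16 + E\right)}$ ($T{\left(E \right)} = -5 + \frac{1}{7 \left(E + 16\right)} = -5 + \frac{1}{7 \left(16 + E\right)}$)
$C{\left(-17 \right)} \left(r{\left(11 \right)} + T{\left(D{\left(2 \right)} \right)}\right) = - 17 \left(1 - 17\right) \left(\left(2 + 2 \cdot 11\right) + \frac{-559 - 35 \cdot 2 \left(3 + 2\right)}{7 \left(16 + 2 \left(3 + 2\right)\right)}\right) = \left(-17\right) \left(-16\right) \left(\left(2 + 22\right) + \frac{-559 - 35 \cdot 2 \cdot 5}{7 \left(16 + 2 \cdot 5\right)}\right) = 272 \left(24 + \frac{-559 - 350}{7 \left(16 + 10\right)}\right) = 272 \left(24 + \frac{-559 - 350}{7 \cdot 26}\right) = 272 \left(24 + \frac{1}{7} \cdot \frac{1}{26} \left(-909\right)\right) = 272 \left(24 - \frac{909}{182}\right) = 272 \cdot \frac{3459}{182} = \frac{470424}{91}$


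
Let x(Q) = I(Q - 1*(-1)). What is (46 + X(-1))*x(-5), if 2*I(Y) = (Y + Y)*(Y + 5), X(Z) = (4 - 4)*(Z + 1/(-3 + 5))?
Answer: -184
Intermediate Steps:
X(Z) = 0 (X(Z) = 0*(Z + 1/2) = 0*(1/2 + Z) = 0)
I(Y) = Y*(5 + Y) (I(Y) = ((Y + Y)*(Y + 5))/2 = ((2*Y)*(5 + Y))/2 = (2*Y*(5 + Y))/2 = Y*(5 + Y))
x(Q) = (1 + Q)*(6 + Q) (x(Q) = (Q - 1*(-1))*(5 + (Q - 1*(-1))) = (Q + 1)*(5 + (Q + 1)) = (1 + Q)*(5 + (1 + Q)) = (1 + Q)*(6 + Q))
(46 + X(-1))*x(-5) = (46 + 0)*((1 - 5)*(6 - 5)) = 46*(-4*1) = 46*(-4) = -184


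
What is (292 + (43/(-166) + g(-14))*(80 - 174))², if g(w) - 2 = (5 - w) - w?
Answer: 60916656969/6889 ≈ 8.8426e+6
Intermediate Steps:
g(w) = 7 - 2*w (g(w) = 2 + ((5 - w) - w) = 2 + (5 - 2*w) = 7 - 2*w)
(292 + (43/(-166) + g(-14))*(80 - 174))² = (292 + (43/(-166) + (7 - 2*(-14)))*(80 - 174))² = (292 + (43*(-1/166) + (7 + 28))*(-94))² = (292 + (-43/166 + 35)*(-94))² = (292 + (5767/166)*(-94))² = (292 - 271049/83)² = (-246813/83)² = 60916656969/6889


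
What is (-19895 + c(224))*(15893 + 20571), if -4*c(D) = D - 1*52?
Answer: -727019232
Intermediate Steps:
c(D) = 13 - D/4 (c(D) = -(D - 1*52)/4 = -(D - 52)/4 = -(-52 + D)/4 = 13 - D/4)
(-19895 + c(224))*(15893 + 20571) = (-19895 + (13 - ¼*224))*(15893 + 20571) = (-19895 + (13 - 56))*36464 = (-19895 - 43)*36464 = -19938*36464 = -727019232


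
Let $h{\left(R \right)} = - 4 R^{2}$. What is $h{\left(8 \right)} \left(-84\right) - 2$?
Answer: $21502$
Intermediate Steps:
$h{\left(8 \right)} \left(-84\right) - 2 = - 4 \cdot 8^{2} \left(-84\right) - 2 = \left(-4\right) 64 \left(-84\right) - 2 = \left(-256\right) \left(-84\right) - 2 = 21504 - 2 = 21502$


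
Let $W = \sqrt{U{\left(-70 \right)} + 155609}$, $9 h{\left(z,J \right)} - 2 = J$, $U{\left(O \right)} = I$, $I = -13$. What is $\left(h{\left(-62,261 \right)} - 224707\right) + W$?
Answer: $- \frac{2022100}{9} + 2 \sqrt{38899} \approx -2.2428 \cdot 10^{5}$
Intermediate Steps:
$U{\left(O \right)} = -13$
$h{\left(z,J \right)} = \frac{2}{9} + \frac{J}{9}$
$W = 2 \sqrt{38899}$ ($W = \sqrt{-13 + 155609} = \sqrt{155596} = 2 \sqrt{38899} \approx 394.46$)
$\left(h{\left(-62,261 \right)} - 224707\right) + W = \left(\left(\frac{2}{9} + \frac{1}{9} \cdot 261\right) - 224707\right) + 2 \sqrt{38899} = \left(\left(\frac{2}{9} + 29\right) - 224707\right) + 2 \sqrt{38899} = \left(\frac{263}{9} - 224707\right) + 2 \sqrt{38899} = - \frac{2022100}{9} + 2 \sqrt{38899}$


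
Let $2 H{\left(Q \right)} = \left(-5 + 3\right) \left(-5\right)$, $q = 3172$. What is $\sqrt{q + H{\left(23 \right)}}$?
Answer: $3 \sqrt{353} \approx 56.365$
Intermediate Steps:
$H{\left(Q \right)} = 5$ ($H{\left(Q \right)} = \frac{\left(-5 + 3\right) \left(-5\right)}{2} = \frac{\left(-2\right) \left(-5\right)}{2} = \frac{1}{2} \cdot 10 = 5$)
$\sqrt{q + H{\left(23 \right)}} = \sqrt{3172 + 5} = \sqrt{3177} = 3 \sqrt{353}$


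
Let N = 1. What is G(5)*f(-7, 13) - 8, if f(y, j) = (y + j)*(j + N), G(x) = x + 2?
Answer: 580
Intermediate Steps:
G(x) = 2 + x
f(y, j) = (1 + j)*(j + y) (f(y, j) = (y + j)*(j + 1) = (j + y)*(1 + j) = (1 + j)*(j + y))
G(5)*f(-7, 13) - 8 = (2 + 5)*(13 - 7 + 13² + 13*(-7)) - 8 = 7*(13 - 7 + 169 - 91) - 8 = 7*84 - 8 = 588 - 8 = 580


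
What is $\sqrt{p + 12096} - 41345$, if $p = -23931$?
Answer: $-41345 + 3 i \sqrt{1315} \approx -41345.0 + 108.79 i$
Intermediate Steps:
$\sqrt{p + 12096} - 41345 = \sqrt{-23931 + 12096} - 41345 = \sqrt{-11835} - 41345 = 3 i \sqrt{1315} - 41345 = -41345 + 3 i \sqrt{1315}$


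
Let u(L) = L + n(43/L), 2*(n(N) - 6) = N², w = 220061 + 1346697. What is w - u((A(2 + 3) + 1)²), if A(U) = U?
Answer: 4060926023/2592 ≈ 1.5667e+6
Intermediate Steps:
w = 1566758
n(N) = 6 + N²/2
u(L) = 6 + L + 1849/(2*L²) (u(L) = L + (6 + (43/L)²/2) = L + (6 + (1849/L²)/2) = L + (6 + 1849/(2*L²)) = 6 + L + 1849/(2*L²))
w - u((A(2 + 3) + 1)²) = 1566758 - (6 + ((2 + 3) + 1)² + 1849/(2*(((2 + 3) + 1)²)²)) = 1566758 - (6 + (5 + 1)² + 1849/(2*((5 + 1)²)²)) = 1566758 - (6 + 6² + 1849/(2*(6²)²)) = 1566758 - (6 + 36 + (1849/2)/36²) = 1566758 - (6 + 36 + (1849/2)*(1/1296)) = 1566758 - (6 + 36 + 1849/2592) = 1566758 - 1*110713/2592 = 1566758 - 110713/2592 = 4060926023/2592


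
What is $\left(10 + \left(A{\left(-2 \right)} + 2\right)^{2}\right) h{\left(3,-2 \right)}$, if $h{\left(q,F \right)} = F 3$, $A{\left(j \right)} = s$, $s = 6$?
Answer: $-444$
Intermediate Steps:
$A{\left(j \right)} = 6$
$h{\left(q,F \right)} = 3 F$
$\left(10 + \left(A{\left(-2 \right)} + 2\right)^{2}\right) h{\left(3,-2 \right)} = \left(10 + \left(6 + 2\right)^{2}\right) 3 \left(-2\right) = \left(10 + 8^{2}\right) \left(-6\right) = \left(10 + 64\right) \left(-6\right) = 74 \left(-6\right) = -444$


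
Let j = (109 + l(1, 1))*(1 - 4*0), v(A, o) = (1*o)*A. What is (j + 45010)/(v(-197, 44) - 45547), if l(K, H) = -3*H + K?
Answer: -45117/54215 ≈ -0.83219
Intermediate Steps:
l(K, H) = K - 3*H
v(A, o) = A*o (v(A, o) = o*A = A*o)
j = 107 (j = (109 + (1 - 3*1))*(1 - 4*0) = (109 + (1 - 3))*(1 + 0) = (109 - 2)*1 = 107*1 = 107)
(j + 45010)/(v(-197, 44) - 45547) = (107 + 45010)/(-197*44 - 45547) = 45117/(-8668 - 45547) = 45117/(-54215) = 45117*(-1/54215) = -45117/54215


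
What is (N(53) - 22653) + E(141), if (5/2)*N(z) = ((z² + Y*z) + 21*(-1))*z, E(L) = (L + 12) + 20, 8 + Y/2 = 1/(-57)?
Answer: 5303444/285 ≈ 18609.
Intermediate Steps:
Y = -914/57 (Y = -16 + 2/(-57) = -16 + 2*(-1/57) = -16 - 2/57 = -914/57 ≈ -16.035)
E(L) = 32 + L (E(L) = (12 + L) + 20 = 32 + L)
N(z) = 2*z*(-21 + z² - 914*z/57)/5 (N(z) = 2*(((z² - 914*z/57) + 21*(-1))*z)/5 = 2*(((z² - 914*z/57) - 21)*z)/5 = 2*((-21 + z² - 914*z/57)*z)/5 = 2*(z*(-21 + z² - 914*z/57))/5 = 2*z*(-21 + z² - 914*z/57)/5)
(N(53) - 22653) + E(141) = ((2/285)*53*(-1197 - 914*53 + 57*53²) - 22653) + (32 + 141) = ((2/285)*53*(-1197 - 48442 + 57*2809) - 22653) + 173 = ((2/285)*53*(-1197 - 48442 + 160113) - 22653) + 173 = ((2/285)*53*110474 - 22653) + 173 = (11710244/285 - 22653) + 173 = 5254139/285 + 173 = 5303444/285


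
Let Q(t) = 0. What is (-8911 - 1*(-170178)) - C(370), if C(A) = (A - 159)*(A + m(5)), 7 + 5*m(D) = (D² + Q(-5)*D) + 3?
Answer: 411554/5 ≈ 82311.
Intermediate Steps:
m(D) = -⅘ + D²/5 (m(D) = -7/5 + ((D² + 0*D) + 3)/5 = -7/5 + ((D² + 0) + 3)/5 = -7/5 + (D² + 3)/5 = -7/5 + (3 + D²)/5 = -7/5 + (⅗ + D²/5) = -⅘ + D²/5)
C(A) = (-159 + A)*(21/5 + A) (C(A) = (A - 159)*(A + (-⅘ + (⅕)*5²)) = (-159 + A)*(A + (-⅘ + (⅕)*25)) = (-159 + A)*(A + (-⅘ + 5)) = (-159 + A)*(A + 21/5) = (-159 + A)*(21/5 + A))
(-8911 - 1*(-170178)) - C(370) = (-8911 - 1*(-170178)) - (-3339/5 + 370² - 774/5*370) = (-8911 + 170178) - (-3339/5 + 136900 - 57276) = 161267 - 1*394781/5 = 161267 - 394781/5 = 411554/5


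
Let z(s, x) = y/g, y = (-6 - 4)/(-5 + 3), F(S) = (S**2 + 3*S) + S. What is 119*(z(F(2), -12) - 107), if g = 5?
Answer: -12614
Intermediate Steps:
F(S) = S**2 + 4*S
y = 5 (y = -10/(-2) = -10*(-1/2) = 5)
z(s, x) = 1 (z(s, x) = 5/5 = 5*(1/5) = 1)
119*(z(F(2), -12) - 107) = 119*(1 - 107) = 119*(-106) = -12614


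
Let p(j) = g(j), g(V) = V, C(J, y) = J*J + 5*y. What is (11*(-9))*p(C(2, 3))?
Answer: -1881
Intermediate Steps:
C(J, y) = J**2 + 5*y
p(j) = j
(11*(-9))*p(C(2, 3)) = (11*(-9))*(2**2 + 5*3) = -99*(4 + 15) = -99*19 = -1881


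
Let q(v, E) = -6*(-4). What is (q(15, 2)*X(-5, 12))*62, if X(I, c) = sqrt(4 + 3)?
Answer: 1488*sqrt(7) ≈ 3936.9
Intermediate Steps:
q(v, E) = 24
X(I, c) = sqrt(7)
(q(15, 2)*X(-5, 12))*62 = (24*sqrt(7))*62 = 1488*sqrt(7)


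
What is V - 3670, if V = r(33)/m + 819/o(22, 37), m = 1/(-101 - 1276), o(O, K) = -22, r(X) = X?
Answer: -1081261/22 ≈ -49148.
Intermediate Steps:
m = -1/1377 (m = 1/(-1377) = -1/1377 ≈ -0.00072622)
V = -1000521/22 (V = 33/(-1/1377) + 819/(-22) = 33*(-1377) + 819*(-1/22) = -45441 - 819/22 = -1000521/22 ≈ -45478.)
V - 3670 = -1000521/22 - 3670 = -1081261/22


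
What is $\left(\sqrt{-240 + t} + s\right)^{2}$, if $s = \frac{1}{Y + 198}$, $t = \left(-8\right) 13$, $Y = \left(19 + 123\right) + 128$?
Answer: $- \frac{75344255}{219024} + \frac{i \sqrt{86}}{117} \approx -344.0 + 0.079262 i$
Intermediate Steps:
$Y = 270$ ($Y = 142 + 128 = 270$)
$t = -104$
$s = \frac{1}{468}$ ($s = \frac{1}{270 + 198} = \frac{1}{468} \approx 0.0021368$)
$\left(\sqrt{-240 + t} + s\right)^{2} = \left(\sqrt{-240 - 104} + \frac{1}{468}\right)^{2} = \left(\sqrt{-344} + \frac{1}{468}\right)^{2} = \left(2 i \sqrt{86} + \frac{1}{468}\right)^{2} = \left(\frac{1}{468} + 2 i \sqrt{86}\right)^{2}$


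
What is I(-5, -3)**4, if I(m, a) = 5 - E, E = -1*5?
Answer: 10000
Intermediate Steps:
E = -5
I(m, a) = 10 (I(m, a) = 5 - 1*(-5) = 5 + 5 = 10)
I(-5, -3)**4 = 10**4 = 10000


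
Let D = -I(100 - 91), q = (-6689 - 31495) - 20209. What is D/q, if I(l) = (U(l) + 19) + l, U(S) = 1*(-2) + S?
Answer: 35/58393 ≈ 0.00059939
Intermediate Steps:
U(S) = -2 + S
I(l) = 17 + 2*l (I(l) = ((-2 + l) + 19) + l = (17 + l) + l = 17 + 2*l)
q = -58393 (q = -38184 - 20209 = -58393)
D = -35 (D = -(17 + 2*(100 - 91)) = -(17 + 2*9) = -(17 + 18) = -1*35 = -35)
D/q = -35/(-58393) = -35*(-1/58393) = 35/58393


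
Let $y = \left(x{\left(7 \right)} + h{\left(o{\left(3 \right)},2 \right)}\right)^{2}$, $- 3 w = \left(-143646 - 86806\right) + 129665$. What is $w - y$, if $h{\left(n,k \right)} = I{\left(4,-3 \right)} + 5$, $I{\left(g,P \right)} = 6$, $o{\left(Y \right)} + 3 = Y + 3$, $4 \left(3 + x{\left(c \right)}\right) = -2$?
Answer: $\frac{402473}{12} \approx 33539.0$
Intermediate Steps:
$x{\left(c \right)} = - \frac{7}{2}$ ($x{\left(c \right)} = -3 + \frac{1}{4} \left(-2\right) = -3 - \frac{1}{2} = - \frac{7}{2}$)
$o{\left(Y \right)} = Y$ ($o{\left(Y \right)} = -3 + \left(Y + 3\right) = -3 + \left(3 + Y\right) = Y$)
$h{\left(n,k \right)} = 11$ ($h{\left(n,k \right)} = 6 + 5 = 11$)
$w = \frac{100787}{3}$ ($w = - \frac{\left(-143646 - 86806\right) + 129665}{3} = - \frac{-230452 + 129665}{3} = \left(- \frac{1}{3}\right) \left(-100787\right) = \frac{100787}{3} \approx 33596.0$)
$y = \frac{225}{4}$ ($y = \left(- \frac{7}{2} + 11\right)^{2} = \left(\frac{15}{2}\right)^{2} = \frac{225}{4} \approx 56.25$)
$w - y = \frac{100787}{3} - \frac{225}{4} = \frac{402473}{12}$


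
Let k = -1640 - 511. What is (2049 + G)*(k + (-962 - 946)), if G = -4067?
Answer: 8191062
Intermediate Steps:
k = -2151
(2049 + G)*(k + (-962 - 946)) = (2049 - 4067)*(-2151 + (-962 - 946)) = -2018*(-2151 - 1908) = -2018*(-4059) = 8191062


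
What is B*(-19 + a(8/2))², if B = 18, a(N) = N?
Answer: 4050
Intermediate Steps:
B*(-19 + a(8/2))² = 18*(-19 + 8/2)² = 18*(-19 + 8*(½))² = 18*(-19 + 4)² = 18*(-15)² = 18*225 = 4050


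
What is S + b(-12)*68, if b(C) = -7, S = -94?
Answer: -570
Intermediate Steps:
S + b(-12)*68 = -94 - 7*68 = -94 - 476 = -570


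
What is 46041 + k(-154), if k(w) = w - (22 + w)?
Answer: 46019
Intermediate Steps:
k(w) = -22 (k(w) = w + (-22 - w) = -22)
46041 + k(-154) = 46041 - 22 = 46019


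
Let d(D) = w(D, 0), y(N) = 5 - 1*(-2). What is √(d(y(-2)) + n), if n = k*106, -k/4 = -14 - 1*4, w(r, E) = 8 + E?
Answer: 2*√1910 ≈ 87.407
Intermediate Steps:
y(N) = 7 (y(N) = 5 + 2 = 7)
d(D) = 8 (d(D) = 8 + 0 = 8)
k = 72 (k = -4*(-14 - 1*4) = -4*(-14 - 4) = -4*(-18) = 72)
n = 7632 (n = 72*106 = 7632)
√(d(y(-2)) + n) = √(8 + 7632) = √7640 = 2*√1910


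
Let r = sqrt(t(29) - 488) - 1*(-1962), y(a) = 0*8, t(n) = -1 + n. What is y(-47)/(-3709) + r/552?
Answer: 327/92 + I*sqrt(115)/276 ≈ 3.5543 + 0.038854*I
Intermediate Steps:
y(a) = 0
r = 1962 + 2*I*sqrt(115) (r = sqrt((-1 + 29) - 488) - 1*(-1962) = sqrt(28 - 488) + 1962 = sqrt(-460) + 1962 = 2*I*sqrt(115) + 1962 = 1962 + 2*I*sqrt(115) ≈ 1962.0 + 21.448*I)
y(-47)/(-3709) + r/552 = 0/(-3709) + (1962 + 2*I*sqrt(115))/552 = 0*(-1/3709) + (1962 + 2*I*sqrt(115))*(1/552) = 0 + (327/92 + I*sqrt(115)/276) = 327/92 + I*sqrt(115)/276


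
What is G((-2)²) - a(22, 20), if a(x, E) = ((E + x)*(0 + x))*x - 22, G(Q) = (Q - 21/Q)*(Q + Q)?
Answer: -20316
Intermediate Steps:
G(Q) = 2*Q*(Q - 21/Q) (G(Q) = (Q - 21/Q)*(2*Q) = 2*Q*(Q - 21/Q))
a(x, E) = -22 + x²*(E + x) (a(x, E) = ((E + x)*x)*x - 22 = (x*(E + x))*x - 22 = x²*(E + x) - 22 = -22 + x²*(E + x))
G((-2)²) - a(22, 20) = (-42 + 2*((-2)²)²) - (-22 + 22³ + 20*22²) = (-42 + 2*4²) - (-22 + 10648 + 20*484) = (-42 + 2*16) - (-22 + 10648 + 9680) = (-42 + 32) - 1*20306 = -10 - 20306 = -20316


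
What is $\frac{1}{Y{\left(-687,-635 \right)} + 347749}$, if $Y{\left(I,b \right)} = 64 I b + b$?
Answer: $\frac{1}{28266794} \approx 3.5377 \cdot 10^{-8}$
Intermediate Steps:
$Y{\left(I,b \right)} = b + 64 I b$ ($Y{\left(I,b \right)} = 64 I b + b = b + 64 I b$)
$\frac{1}{Y{\left(-687,-635 \right)} + 347749} = \frac{1}{- 635 \left(1 + 64 \left(-687\right)\right) + 347749} = \frac{1}{- 635 \left(1 - 43968\right) + 347749} = \frac{1}{\left(-635\right) \left(-43967\right) + 347749} = \frac{1}{27919045 + 347749} = \frac{1}{28266794}$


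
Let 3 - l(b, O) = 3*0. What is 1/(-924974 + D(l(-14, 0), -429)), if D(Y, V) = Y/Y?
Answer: -1/924973 ≈ -1.0811e-6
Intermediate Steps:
l(b, O) = 3 (l(b, O) = 3 - 3*0 = 3 - 1*0 = 3 + 0 = 3)
D(Y, V) = 1
1/(-924974 + D(l(-14, 0), -429)) = 1/(-924974 + 1) = 1/(-924973) = -1/924973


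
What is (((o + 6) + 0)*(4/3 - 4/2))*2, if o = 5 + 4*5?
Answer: -124/3 ≈ -41.333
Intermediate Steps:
o = 25 (o = 5 + 20 = 25)
(((o + 6) + 0)*(4/3 - 4/2))*2 = (((25 + 6) + 0)*(4/3 - 4/2))*2 = ((31 + 0)*(4*(1/3) - 4*1/2))*2 = (31*(4/3 - 2))*2 = (31*(-2/3))*2 = -62/3*2 = -124/3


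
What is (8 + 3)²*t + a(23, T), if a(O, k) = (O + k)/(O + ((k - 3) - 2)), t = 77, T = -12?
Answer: 55913/6 ≈ 9318.8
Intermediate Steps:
a(O, k) = (O + k)/(-5 + O + k) (a(O, k) = (O + k)/(O + ((-3 + k) - 2)) = (O + k)/(O + (-5 + k)) = (O + k)/(-5 + O + k))
(8 + 3)²*t + a(23, T) = (8 + 3)²*77 + (23 - 12)/(-5 + 23 - 12) = 11²*77 + 11/6 = 121*77 + (⅙)*11 = 9317 + 11/6 = 55913/6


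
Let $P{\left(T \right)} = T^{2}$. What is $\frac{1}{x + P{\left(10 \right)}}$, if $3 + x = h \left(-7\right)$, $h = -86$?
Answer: $\frac{1}{699} \approx 0.0014306$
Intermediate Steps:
$x = 599$ ($x = -3 - -602 = -3 + 602 = 599$)
$\frac{1}{x + P{\left(10 \right)}} = \frac{1}{599 + 10^{2}} = \frac{1}{599 + 100} = \frac{1}{699}$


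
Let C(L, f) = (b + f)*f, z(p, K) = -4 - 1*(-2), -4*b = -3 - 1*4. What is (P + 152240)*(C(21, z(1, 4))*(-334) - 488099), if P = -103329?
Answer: -23881578326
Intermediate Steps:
b = 7/4 (b = -(-3 - 1*4)/4 = -(-3 - 4)/4 = -¼*(-7) = 7/4 ≈ 1.7500)
z(p, K) = -2 (z(p, K) = -4 + 2 = -2)
C(L, f) = f*(7/4 + f) (C(L, f) = (7/4 + f)*f = f*(7/4 + f))
(P + 152240)*(C(21, z(1, 4))*(-334) - 488099) = (-103329 + 152240)*(((¼)*(-2)*(7 + 4*(-2)))*(-334) - 488099) = 48911*(((¼)*(-2)*(7 - 8))*(-334) - 488099) = 48911*(((¼)*(-2)*(-1))*(-334) - 488099) = 48911*((½)*(-334) - 488099) = 48911*(-167 - 488099) = 48911*(-488266) = -23881578326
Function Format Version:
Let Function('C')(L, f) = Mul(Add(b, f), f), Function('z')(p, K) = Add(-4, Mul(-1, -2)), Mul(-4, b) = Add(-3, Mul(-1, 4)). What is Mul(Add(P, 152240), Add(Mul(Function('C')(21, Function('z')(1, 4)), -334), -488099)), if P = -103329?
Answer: -23881578326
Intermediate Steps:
b = Rational(7, 4) (b = Mul(Rational(-1, 4), Add(-3, Mul(-1, 4))) = Mul(Rational(-1, 4), Add(-3, -4)) = Mul(Rational(-1, 4), -7) = Rational(7, 4) ≈ 1.7500)
Function('z')(p, K) = -2 (Function('z')(p, K) = Add(-4, 2) = -2)
Function('C')(L, f) = Mul(f, Add(Rational(7, 4), f)) (Function('C')(L, f) = Mul(Add(Rational(7, 4), f), f) = Mul(f, Add(Rational(7, 4), f)))
Mul(Add(P, 152240), Add(Mul(Function('C')(21, Function('z')(1, 4)), -334), -488099)) = Mul(Add(-103329, 152240), Add(Mul(Mul(Rational(1, 4), -2, Add(7, Mul(4, -2))), -334), -488099)) = Mul(48911, Add(Mul(Mul(Rational(1, 4), -2, Add(7, -8)), -334), -488099)) = Mul(48911, Add(Mul(Mul(Rational(1, 4), -2, -1), -334), -488099)) = Mul(48911, Add(Mul(Rational(1, 2), -334), -488099)) = Mul(48911, Add(-167, -488099)) = Mul(48911, -488266) = -23881578326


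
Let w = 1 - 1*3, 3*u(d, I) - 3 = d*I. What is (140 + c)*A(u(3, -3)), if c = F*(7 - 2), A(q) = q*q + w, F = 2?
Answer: 300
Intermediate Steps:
u(d, I) = 1 + I*d/3 (u(d, I) = 1 + (d*I)/3 = 1 + (I*d)/3 = 1 + I*d/3)
w = -2 (w = 1 - 3 = -2)
A(q) = -2 + q**2 (A(q) = q*q - 2 = q**2 - 2 = -2 + q**2)
c = 10 (c = 2*(7 - 2) = 2*5 = 10)
(140 + c)*A(u(3, -3)) = (140 + 10)*(-2 + (1 + (1/3)*(-3)*3)**2) = 150*(-2 + (1 - 3)**2) = 150*(-2 + (-2)**2) = 150*(-2 + 4) = 150*2 = 300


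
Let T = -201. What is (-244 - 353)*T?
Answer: 119997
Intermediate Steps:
(-244 - 353)*T = (-244 - 353)*(-201) = -597*(-201) = 119997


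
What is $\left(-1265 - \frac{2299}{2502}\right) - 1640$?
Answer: $- \frac{7270609}{2502} \approx -2905.9$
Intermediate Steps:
$\left(-1265 - \frac{2299}{2502}\right) - 1640 = - \frac{3167329}{2502} - 1640 = - \frac{7270609}{2502}$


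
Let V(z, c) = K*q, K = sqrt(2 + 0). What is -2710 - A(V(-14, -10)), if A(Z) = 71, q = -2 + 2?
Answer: -2781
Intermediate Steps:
q = 0
K = sqrt(2) ≈ 1.4142
V(z, c) = 0 (V(z, c) = sqrt(2)*0 = 0)
-2710 - A(V(-14, -10)) = -2710 - 1*71 = -2710 - 71 = -2781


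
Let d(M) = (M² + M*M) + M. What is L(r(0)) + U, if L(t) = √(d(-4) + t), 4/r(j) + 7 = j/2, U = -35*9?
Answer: -315 + 8*√21/7 ≈ -309.76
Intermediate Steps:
U = -315
d(M) = M + 2*M² (d(M) = (M² + M²) + M = 2*M² + M = M + 2*M²)
r(j) = 4/(-7 + j/2)
L(t) = √(28 + t) (L(t) = √(-4*(1 + 2*(-4)) + t) = √(-4*(1 - 8) + t) = √(-4*(-7) + t) = √(28 + t))
L(r(0)) + U = √(28 + 8/(-14 + 0)) - 315 = √(28 + 8/(-14)) - 315 = √(28 + 8*(-1/14)) - 315 = √(28 - 4/7) - 315 = √(192/7) - 315 = 8*√21/7 - 315 = -315 + 8*√21/7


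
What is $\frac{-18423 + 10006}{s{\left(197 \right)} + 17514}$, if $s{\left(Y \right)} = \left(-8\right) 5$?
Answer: $- \frac{8417}{17474} \approx -0.48169$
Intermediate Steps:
$s{\left(Y \right)} = -40$
$\frac{-18423 + 10006}{s{\left(197 \right)} + 17514} = \frac{-18423 + 10006}{-40 + 17514} = - \frac{8417}{17474}$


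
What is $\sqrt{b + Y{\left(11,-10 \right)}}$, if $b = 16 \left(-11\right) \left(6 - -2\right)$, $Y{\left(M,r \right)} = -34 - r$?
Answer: $2 i \sqrt{358} \approx 37.842 i$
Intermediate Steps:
$b = -1408$ ($b = - 176 \left(6 + 2\right) = \left(-176\right) 8 = -1408$)
$\sqrt{b + Y{\left(11,-10 \right)}} = \sqrt{-1408 - 24} = \sqrt{-1432} = 2 i \sqrt{358}$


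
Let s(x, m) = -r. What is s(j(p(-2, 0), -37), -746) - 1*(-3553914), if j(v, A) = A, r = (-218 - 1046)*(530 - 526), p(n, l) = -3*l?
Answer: 3558970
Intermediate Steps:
r = -5056 (r = -1264*4 = -5056)
s(x, m) = 5056 (s(x, m) = -1*(-5056) = 5056)
s(j(p(-2, 0), -37), -746) - 1*(-3553914) = 5056 - 1*(-3553914) = 5056 + 3553914 = 3558970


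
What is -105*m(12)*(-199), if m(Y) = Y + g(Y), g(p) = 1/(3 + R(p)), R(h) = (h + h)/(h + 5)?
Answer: 1277381/5 ≈ 2.5548e+5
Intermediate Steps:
R(h) = 2*h/(5 + h) (R(h) = (2*h)/(5 + h) = 2*h/(5 + h))
g(p) = 1/(3 + 2*p/(5 + p))
m(Y) = Y + (5 + Y)/(5*(3 + Y))
-105*m(12)*(-199) = -105*(1 + (⅕)*12 + 12*(3 + 12))/(3 + 12)*(-199) = -105*(1 + 12/5 + 12*15)/15*(-199) = -7*(1 + 12/5 + 180)*(-199) = -7*917/5*(-199) = -105*917/75*(-199) = -6419/5*(-199) = 1277381/5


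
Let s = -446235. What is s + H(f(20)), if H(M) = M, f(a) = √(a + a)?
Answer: -446235 + 2*√10 ≈ -4.4623e+5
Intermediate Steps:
f(a) = √2*√a (f(a) = √(2*a) = √2*√a)
s + H(f(20)) = -446235 + √2*√20 = -446235 + √2*(2*√5) = -446235 + 2*√10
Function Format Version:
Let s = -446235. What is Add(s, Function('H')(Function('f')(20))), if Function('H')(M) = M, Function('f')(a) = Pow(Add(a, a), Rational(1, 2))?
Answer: Add(-446235, Mul(2, Pow(10, Rational(1, 2)))) ≈ -4.4623e+5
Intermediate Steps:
Function('f')(a) = Mul(Pow(2, Rational(1, 2)), Pow(a, Rational(1, 2))) (Function('f')(a) = Pow(Mul(2, a), Rational(1, 2)) = Mul(Pow(2, Rational(1, 2)), Pow(a, Rational(1, 2))))
Add(s, Function('H')(Function('f')(20))) = Add(-446235, Mul(Pow(2, Rational(1, 2)), Pow(20, Rational(1, 2)))) = Add(-446235, Mul(Pow(2, Rational(1, 2)), Mul(2, Pow(5, Rational(1, 2))))) = Add(-446235, Mul(2, Pow(10, Rational(1, 2))))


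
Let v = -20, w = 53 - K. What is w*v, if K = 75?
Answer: 440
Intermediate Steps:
w = -22 (w = 53 - 1*75 = 53 - 75 = -22)
w*v = -22*(-20) = 440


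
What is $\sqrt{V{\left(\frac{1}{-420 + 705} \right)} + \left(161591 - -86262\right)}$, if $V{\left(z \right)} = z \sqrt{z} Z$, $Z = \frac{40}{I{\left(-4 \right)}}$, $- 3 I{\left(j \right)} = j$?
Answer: $\frac{\sqrt{20131859925 + 30 \sqrt{285}}}{285} \approx 497.85$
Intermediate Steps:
$I{\left(j \right)} = - \frac{j}{3}$
$Z = 30$ ($Z = \frac{40}{\left(- \frac{1}{3}\right) \left(-4\right)} = \frac{40}{\frac{4}{3}} = 40 \cdot \frac{3}{4} = 30$)
$V{\left(z \right)} = 30 z^{\frac{3}{2}}$ ($V{\left(z \right)} = z \sqrt{z} 30 = z^{\frac{3}{2}} \cdot 30 = 30 z^{\frac{3}{2}}$)
$\sqrt{V{\left(\frac{1}{-420 + 705} \right)} + \left(161591 - -86262\right)} = \sqrt{30 \left(\frac{1}{-420 + 705}\right)^{\frac{3}{2}} + \left(161591 - -86262\right)} = \sqrt{30 \left(\frac{1}{285}\right)^{\frac{3}{2}} + \left(161591 + 86262\right)} = \sqrt{\frac{30}{285 \sqrt{285}} + 247853} = \sqrt{30 \frac{\sqrt{285}}{81225} + 247853} = \sqrt{\frac{2 \sqrt{285}}{5415} + 247853} = \sqrt{247853 + \frac{2 \sqrt{285}}{5415}}$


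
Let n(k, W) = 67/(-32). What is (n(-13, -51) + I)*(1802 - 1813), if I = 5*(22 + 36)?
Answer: -101343/32 ≈ -3167.0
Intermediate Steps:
n(k, W) = -67/32 (n(k, W) = 67*(-1/32) = -67/32)
I = 290 (I = 5*58 = 290)
(n(-13, -51) + I)*(1802 - 1813) = (-67/32 + 290)*(1802 - 1813) = (9213/32)*(-11) = -101343/32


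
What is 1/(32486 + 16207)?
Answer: 1/48693 ≈ 2.0537e-5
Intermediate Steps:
1/(32486 + 16207) = 1/48693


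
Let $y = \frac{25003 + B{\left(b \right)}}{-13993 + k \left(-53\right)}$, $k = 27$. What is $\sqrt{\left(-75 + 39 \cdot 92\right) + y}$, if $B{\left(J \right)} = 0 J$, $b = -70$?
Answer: $\frac{\sqrt{13052441669}}{1928} \approx 59.257$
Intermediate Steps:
$B{\left(J \right)} = 0$
$y = - \frac{25003}{15424}$ ($y = \frac{25003 + 0}{-13993 + 27 \left(-53\right)} = \frac{25003}{-13993 - 1431} = \frac{25003}{-15424} = 25003 \left(- \frac{1}{15424}\right) = - \frac{25003}{15424} \approx -1.621$)
$\sqrt{\left(-75 + 39 \cdot 92\right) + y} = \sqrt{\left(-75 + 39 \cdot 92\right) - \frac{25003}{15424}} = \sqrt{\left(-75 + 3588\right) - \frac{25003}{15424}} = \sqrt{3513 - \frac{25003}{15424}} = \sqrt{\frac{54159509}{15424}} = \frac{\sqrt{13052441669}}{1928}$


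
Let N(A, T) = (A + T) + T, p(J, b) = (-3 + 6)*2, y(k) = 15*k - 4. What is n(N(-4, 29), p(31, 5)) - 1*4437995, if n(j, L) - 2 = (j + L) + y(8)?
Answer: -4437817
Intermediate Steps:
y(k) = -4 + 15*k
p(J, b) = 6 (p(J, b) = 3*2 = 6)
N(A, T) = A + 2*T
n(j, L) = 118 + L + j (n(j, L) = 2 + ((j + L) + (-4 + 15*8)) = 2 + ((L + j) + (-4 + 120)) = 2 + ((L + j) + 116) = 2 + (116 + L + j) = 118 + L + j)
n(N(-4, 29), p(31, 5)) - 1*4437995 = (118 + 6 + (-4 + 2*29)) - 1*4437995 = (118 + 6 + (-4 + 58)) - 4437995 = (118 + 6 + 54) - 4437995 = 178 - 4437995 = -4437817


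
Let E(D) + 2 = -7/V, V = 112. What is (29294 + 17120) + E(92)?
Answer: 742591/16 ≈ 46412.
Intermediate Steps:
E(D) = -33/16 (E(D) = -2 - 7/112 = -2 - 7*1/112 = -2 - 1/16 = -33/16)
(29294 + 17120) + E(92) = (29294 + 17120) - 33/16 = 46414 - 33/16 = 742591/16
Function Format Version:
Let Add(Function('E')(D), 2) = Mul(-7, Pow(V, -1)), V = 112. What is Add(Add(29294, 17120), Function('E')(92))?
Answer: Rational(742591, 16) ≈ 46412.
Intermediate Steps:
Function('E')(D) = Rational(-33, 16) (Function('E')(D) = Add(-2, Mul(-7, Pow(112, -1))) = Add(-2, Mul(-7, Rational(1, 112))) = Add(-2, Rational(-1, 16)) = Rational(-33, 16))
Add(Add(29294, 17120), Function('E')(92)) = Add(Add(29294, 17120), Rational(-33, 16)) = Add(46414, Rational(-33, 16)) = Rational(742591, 16)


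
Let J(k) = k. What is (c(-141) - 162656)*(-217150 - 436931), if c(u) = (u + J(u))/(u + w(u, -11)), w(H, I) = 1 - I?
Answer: 4574717079234/43 ≈ 1.0639e+11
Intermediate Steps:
c(u) = 2*u/(12 + u) (c(u) = (u + u)/(u + (1 - 1*(-11))) = (2*u)/(u + (1 + 11)) = (2*u)/(u + 12) = (2*u)/(12 + u) = 2*u/(12 + u))
(c(-141) - 162656)*(-217150 - 436931) = (2*(-141)/(12 - 141) - 162656)*(-217150 - 436931) = (2*(-141)/(-129) - 162656)*(-654081) = (2*(-141)*(-1/129) - 162656)*(-654081) = (94/43 - 162656)*(-654081) = -6994114/43*(-654081) = 4574717079234/43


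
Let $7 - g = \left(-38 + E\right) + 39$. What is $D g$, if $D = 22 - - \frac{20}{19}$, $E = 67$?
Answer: $- \frac{26718}{19} \approx -1406.2$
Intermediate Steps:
$g = -61$ ($g = 7 - \left(\left(-38 + 67\right) + 39\right) = 7 - \left(29 + 39\right) = 7 - 68 = -61$)
$D = \frac{438}{19}$ ($D = 22 - \left(-20\right) \frac{1}{19} = 22 - - \frac{20}{19} = 22 + \frac{20}{19} = \frac{438}{19} \approx 23.053$)
$D g = \frac{438}{19} \left(-61\right) = - \frac{26718}{19}$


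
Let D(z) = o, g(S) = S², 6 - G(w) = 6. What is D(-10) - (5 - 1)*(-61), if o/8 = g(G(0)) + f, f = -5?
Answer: 204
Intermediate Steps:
G(w) = 0 (G(w) = 6 - 1*6 = 6 - 6 = 0)
o = -40 (o = 8*(0² - 5) = 8*(0 - 5) = 8*(-5) = -40)
D(z) = -40
D(-10) - (5 - 1)*(-61) = -40 - (5 - 1)*(-61) = -40 - 1*4*(-61) = -40 - 4*(-61) = -40 + 244 = 204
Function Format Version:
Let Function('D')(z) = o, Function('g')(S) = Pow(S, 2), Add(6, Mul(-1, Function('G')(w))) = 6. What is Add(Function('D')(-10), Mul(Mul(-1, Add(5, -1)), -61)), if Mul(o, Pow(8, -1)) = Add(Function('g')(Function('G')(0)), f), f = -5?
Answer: 204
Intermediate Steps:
Function('G')(w) = 0 (Function('G')(w) = Add(6, Mul(-1, 6)) = Add(6, -6) = 0)
o = -40 (o = Mul(8, Add(Pow(0, 2), -5)) = Mul(8, Add(0, -5)) = Mul(8, -5) = -40)
Function('D')(z) = -40
Add(Function('D')(-10), Mul(Mul(-1, Add(5, -1)), -61)) = Add(-40, Mul(Mul(-1, Add(5, -1)), -61)) = Add(-40, Mul(Mul(-1, 4), -61)) = Add(-40, Mul(-4, -61)) = Add(-40, 244) = 204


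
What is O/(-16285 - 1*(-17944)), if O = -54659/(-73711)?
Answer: 4969/11116959 ≈ 0.00044697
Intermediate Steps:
O = 4969/6701 (O = -54659*(-1/73711) = 4969/6701 ≈ 0.74153)
O/(-16285 - 1*(-17944)) = 4969/(6701*(-16285 - 1*(-17944))) = 4969/(6701*(-16285 + 17944)) = (4969/6701)/1659 = (4969/6701)*(1/1659) = 4969/11116959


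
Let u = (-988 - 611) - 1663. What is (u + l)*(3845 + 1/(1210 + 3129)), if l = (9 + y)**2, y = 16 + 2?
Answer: -42259194048/4339 ≈ -9.7394e+6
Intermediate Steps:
y = 18
l = 729 (l = (9 + 18)**2 = 27**2 = 729)
u = -3262 (u = -1599 - 1663 = -3262)
(u + l)*(3845 + 1/(1210 + 3129)) = (-3262 + 729)*(3845 + 1/(1210 + 3129)) = -2533*(3845 + 1/4339) = -2533*16683456/4339 = -42259194048/4339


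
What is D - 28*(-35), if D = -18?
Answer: 962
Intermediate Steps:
D - 28*(-35) = -18 - 28*(-35) = -18 + 980 = 962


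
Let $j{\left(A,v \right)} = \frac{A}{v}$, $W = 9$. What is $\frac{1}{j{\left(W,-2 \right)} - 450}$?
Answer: $- \frac{2}{909} \approx -0.0022002$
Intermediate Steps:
$\frac{1}{j{\left(W,-2 \right)} - 450} = \frac{1}{\frac{9}{-2} - 450} = \frac{1}{9 \left(- \frac{1}{2}\right) - 450} = \frac{1}{- \frac{9}{2} - 450} = \frac{1}{- \frac{909}{2}} = - \frac{2}{909}$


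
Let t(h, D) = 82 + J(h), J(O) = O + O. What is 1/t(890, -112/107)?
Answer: 1/1862 ≈ 0.00053706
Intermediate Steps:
J(O) = 2*O
t(h, D) = 82 + 2*h
1/t(890, -112/107) = 1/(82 + 2*890) = 1/(82 + 1780) = 1/1862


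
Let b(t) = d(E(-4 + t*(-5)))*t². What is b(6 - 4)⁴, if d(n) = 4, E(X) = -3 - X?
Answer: 65536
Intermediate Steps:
b(t) = 4*t²
b(6 - 4)⁴ = (4*(6 - 4)²)⁴ = (4*2²)⁴ = (4*4)⁴ = 16⁴ = 65536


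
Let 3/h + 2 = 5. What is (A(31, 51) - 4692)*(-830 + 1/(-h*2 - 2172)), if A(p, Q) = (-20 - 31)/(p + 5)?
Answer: 101626795141/26088 ≈ 3.8955e+6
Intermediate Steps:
h = 1 (h = 3/(-2 + 5) = 3/3 = 3*(⅓) = 1)
A(p, Q) = -51/(5 + p)
(A(31, 51) - 4692)*(-830 + 1/(-h*2 - 2172)) = (-51/(5 + 31) - 4692)*(-830 + 1/(-1*1*2 - 2172)) = (-51/36 - 4692)*(-830 + 1/(-1*2 - 2172)) = (-51*1/36 - 4692)*(-830 + 1/(-2 - 2172)) = (-17/12 - 4692)*(-830 + 1/(-2174)) = -56321*(-830 - 1/2174)/12 = -56321/12*(-1804421/2174) = 101626795141/26088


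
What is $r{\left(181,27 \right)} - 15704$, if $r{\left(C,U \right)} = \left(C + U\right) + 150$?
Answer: $-15346$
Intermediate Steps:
$r{\left(C,U \right)} = 150 + C + U$
$r{\left(181,27 \right)} - 15704 = \left(150 + 181 + 27\right) - 15704 = 358 - 15704 = -15346$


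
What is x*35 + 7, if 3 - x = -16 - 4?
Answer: 812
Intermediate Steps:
x = 23 (x = 3 - (-16 - 4) = 3 - 1*(-20) = 3 + 20 = 23)
x*35 + 7 = 23*35 + 7 = 805 + 7 = 812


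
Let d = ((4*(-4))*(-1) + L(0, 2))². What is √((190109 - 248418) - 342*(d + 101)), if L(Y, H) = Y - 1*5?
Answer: I*√134233 ≈ 366.38*I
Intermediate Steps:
L(Y, H) = -5 + Y (L(Y, H) = Y - 5 = -5 + Y)
d = 121 (d = ((4*(-4))*(-1) + (-5 + 0))² = (-16*(-1) - 5)² = (16 - 5)² = 11² = 121)
√((190109 - 248418) - 342*(d + 101)) = √((190109 - 248418) - 342*(121 + 101)) = √(-58309 - 342*222) = √(-58309 - 75924) = √(-134233) = I*√134233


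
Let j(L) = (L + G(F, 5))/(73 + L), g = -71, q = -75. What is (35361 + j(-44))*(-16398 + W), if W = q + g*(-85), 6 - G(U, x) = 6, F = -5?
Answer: -10703386150/29 ≈ -3.6908e+8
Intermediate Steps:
G(U, x) = 0 (G(U, x) = 6 - 1*6 = 6 - 6 = 0)
W = 5960 (W = -75 - 71*(-85) = -75 + 6035 = 5960)
j(L) = L/(73 + L) (j(L) = (L + 0)/(73 + L) = L/(73 + L))
(35361 + j(-44))*(-16398 + W) = (35361 - 44/(73 - 44))*(-16398 + 5960) = (35361 - 44/29)*(-10438) = (1025425/29)*(-10438) = -10703386150/29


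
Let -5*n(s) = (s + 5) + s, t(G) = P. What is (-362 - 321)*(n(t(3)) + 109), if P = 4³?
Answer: -281396/5 ≈ -56279.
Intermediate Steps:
P = 64
t(G) = 64
n(s) = -1 - 2*s/5 (n(s) = -((s + 5) + s)/5 = -((5 + s) + s)/5 = -(5 + 2*s)/5 = -1 - 2*s/5)
(-362 - 321)*(n(t(3)) + 109) = (-362 - 321)*((-1 - ⅖*64) + 109) = -683*((-1 - 128/5) + 109) = -683*(-133/5 + 109) = -683*412/5 = -281396/5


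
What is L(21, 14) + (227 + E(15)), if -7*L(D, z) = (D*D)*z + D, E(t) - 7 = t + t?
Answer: -621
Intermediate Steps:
E(t) = 7 + 2*t (E(t) = 7 + (t + t) = 7 + 2*t)
L(D, z) = -D/7 - z*D²/7 (L(D, z) = -((D*D)*z + D)/7 = -(D²*z + D)/7 = -(z*D² + D)/7 = -(D + z*D²)/7 = -D/7 - z*D²/7)
L(21, 14) + (227 + E(15)) = -⅐*21*(1 + 21*14) + (227 + (7 + 2*15)) = -⅐*21*(1 + 294) + (227 + (7 + 30)) = -⅐*21*295 + (227 + 37) = -885 + 264 = -621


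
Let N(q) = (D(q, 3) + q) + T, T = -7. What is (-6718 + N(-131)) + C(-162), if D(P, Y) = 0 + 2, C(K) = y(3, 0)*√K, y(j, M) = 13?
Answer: -6854 + 117*I*√2 ≈ -6854.0 + 165.46*I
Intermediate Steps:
C(K) = 13*√K
D(P, Y) = 2
N(q) = -5 + q (N(q) = (2 + q) - 7 = -5 + q)
(-6718 + N(-131)) + C(-162) = (-6718 + (-5 - 131)) + 13*√(-162) = (-6718 - 136) + 13*(9*I*√2) = -6854 + 117*I*√2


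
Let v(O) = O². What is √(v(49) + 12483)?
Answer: 122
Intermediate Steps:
√(v(49) + 12483) = √(49² + 12483) = √(2401 + 12483) = √14884 = 122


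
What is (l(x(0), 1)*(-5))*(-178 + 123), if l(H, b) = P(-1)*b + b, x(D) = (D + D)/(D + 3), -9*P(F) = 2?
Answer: 1925/9 ≈ 213.89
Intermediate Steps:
P(F) = -2/9 (P(F) = -⅑*2 = -2/9)
x(D) = 2*D/(3 + D) (x(D) = (2*D)/(3 + D) = 2*D/(3 + D))
l(H, b) = 7*b/9 (l(H, b) = -2*b/9 + b = 7*b/9)
(l(x(0), 1)*(-5))*(-178 + 123) = (((7/9)*1)*(-5))*(-178 + 123) = ((7/9)*(-5))*(-55) = -35/9*(-55) = 1925/9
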